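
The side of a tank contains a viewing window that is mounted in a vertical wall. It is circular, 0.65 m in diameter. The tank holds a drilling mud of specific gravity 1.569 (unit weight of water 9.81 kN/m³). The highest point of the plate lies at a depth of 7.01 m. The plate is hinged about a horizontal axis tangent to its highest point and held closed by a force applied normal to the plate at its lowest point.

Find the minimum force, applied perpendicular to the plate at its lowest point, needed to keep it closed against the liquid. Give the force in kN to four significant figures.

γ = 1.569 × 9.81 = 15.39189 kN/m³.
The centroid is at the centre, 0.325 m below the top of the plate, so the centroid depth is h_c = 7.01 + 0.325 = 7.335 m.
A = π(0.325)² = 0.331831 m².
Resultant F = γ·h_c·A = 15.39189 × 7.335 × 0.331831 = 37.4636 kN.
I_c = πr⁴/4 = π × 0.325⁴/4 = 0.00876241 m⁴.
Centre of pressure: y_p = y_c + I_c/(y_c·A) = 7.335 + 0.00876241/(7.335 × 0.331831) = 7.335 + 0.00360003 = 7.3386 m along the plane.
The resultant acts 0.325 + 0.00360003 = 0.3286 m (along the plate) below the hinge at the top edge, so the moment about the hinge is M = F × 0.3286 = 37.4636 × 0.3286 = 12.3105 kN·m.
A normal force at the bottom, 0.65 m from the hinge, must supply this moment: P = 12.3105/0.65 = 18.9392 kN.

P ≈ 18.94 kN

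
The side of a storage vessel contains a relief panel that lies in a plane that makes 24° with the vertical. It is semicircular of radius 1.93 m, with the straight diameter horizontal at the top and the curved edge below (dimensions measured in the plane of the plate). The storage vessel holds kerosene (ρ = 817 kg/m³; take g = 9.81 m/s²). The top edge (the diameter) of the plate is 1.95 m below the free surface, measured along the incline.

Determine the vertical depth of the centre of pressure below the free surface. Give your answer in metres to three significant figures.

h_p = 2.62 m

γ = ρg = 817 × 9.81 / 1000 = 8.01477 kN/m³.
The plate makes 24° with the vertical, i.e. θ = 90° − 24° = 66° to the horizontal. Measuring y along the incline from the free-surface line, vertical depth h = y·sinθ with sinθ = 0.913545.
The centroid of a semicircle lies 4r/(3π) = 0.819117 m from the diameter, here below the top edge, so y_c = 1.95 + 0.819117 = 2.76912 m and h_c = 2.76912 × 0.913545 = 2.52972 m.
A = πr²/2 = π × 1.93²/2 = 5.85106 m².
Resultant F = γ·h_c·A = 8.01477 × 2.52972 × 5.85106 = 118.631 kN.
I_c = (π/8 − 8/(9π))·r⁴ = 0.109757 × 1.93⁴ = 1.52287 m⁴.
Centre of pressure: y_p = y_c + I_c/(y_c·A) = 2.76912 + 1.52287/(2.76912 × 5.85106) = 2.76912 + 0.0939911 = 2.86311 m along the plane.
Vertically, h_p = y_p·sinθ = 2.86311 × 0.913545 = 2.61558 m.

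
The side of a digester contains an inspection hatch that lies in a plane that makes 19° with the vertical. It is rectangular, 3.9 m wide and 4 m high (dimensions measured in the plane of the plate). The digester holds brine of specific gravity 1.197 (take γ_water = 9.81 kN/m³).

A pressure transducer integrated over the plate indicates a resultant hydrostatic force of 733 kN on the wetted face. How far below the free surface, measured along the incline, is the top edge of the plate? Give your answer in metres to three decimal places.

y_top ≈ 2.232 m

γ = 1.197 × 9.81 = 11.74257 kN/m³.
A = 3.9 × 4 = 15.6 m².
From F = γ·h_c·A, the centroid depth is h_c = 733/(11.74257 × 15.6) = 4.00144 m.
The plate makes 19° with the vertical, i.e. θ = 90° − 19° = 71° to the horizontal. Measuring y along the incline from the free-surface line, vertical depth h = y·sinθ with sinθ = 0.945519.
Along the incline, y_c = h_c/sinθ = 4.00144/0.945519 = 4.232 m.
The centroid lies 4/2 = 2 m below the top edge, so the top edge sits at y_top = 4.232 − 2 = 2.232 m along the incline.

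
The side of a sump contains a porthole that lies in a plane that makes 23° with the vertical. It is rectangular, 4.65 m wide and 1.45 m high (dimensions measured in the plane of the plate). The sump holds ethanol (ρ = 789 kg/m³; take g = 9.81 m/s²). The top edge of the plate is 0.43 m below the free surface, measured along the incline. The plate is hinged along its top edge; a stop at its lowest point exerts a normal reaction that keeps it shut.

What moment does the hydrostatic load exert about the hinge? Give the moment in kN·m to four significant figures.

M ≈ 48.64 kN·m

γ = ρg = 789 × 9.81 / 1000 = 7.74009 kN/m³.
The plate makes 23° with the vertical, i.e. θ = 90° − 23° = 67° to the horizontal. Measuring y along the incline from the free-surface line, vertical depth h = y·sinθ with sinθ = 0.920505.
The centroid lies 1.45/2 = 0.725 m below the top edge, so y_c = 0.43 + 0.725 = 1.155 m and h_c = 1.155 × 0.920505 = 1.06318 m.
A = 4.65 × 1.45 = 6.7425 m².
Resultant F = γ·h_c·A = 7.74009 × 1.06318 × 6.7425 = 55.4848 kN.
I_c = b·h³/12 = 4.65 × 1.45³/12 = 1.18134 m⁴.
Centre of pressure: y_p = y_c + I_c/(y_c·A) = 1.155 + 1.18134/(1.155 × 6.7425) = 1.155 + 0.151695 = 1.30669 m along the plane.
The resultant acts 0.725 + 0.151695 = 0.876695 m (along the plate) below the hinge at the top edge, so the moment about the hinge is M = F × 0.876695 = 55.4848 × 0.876695 = 48.6432 kN·m.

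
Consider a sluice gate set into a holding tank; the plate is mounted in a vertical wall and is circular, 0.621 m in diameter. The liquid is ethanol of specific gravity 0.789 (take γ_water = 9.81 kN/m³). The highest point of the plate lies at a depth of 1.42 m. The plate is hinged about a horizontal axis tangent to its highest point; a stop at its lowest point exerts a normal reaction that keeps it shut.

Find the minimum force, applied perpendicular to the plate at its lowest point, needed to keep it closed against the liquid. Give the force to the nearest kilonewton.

P ≈ 2 kN

γ = 0.789 × 9.81 = 7.74009 kN/m³.
The centroid is at the centre, 0.3105 m below the top of the plate, so the centroid depth is h_c = 1.42 + 0.3105 = 1.7305 m.
A = π(0.3105)² = 0.302882 m².
Resultant F = γ·h_c·A = 7.74009 × 1.7305 × 0.302882 = 4.05687 kN.
I_c = πr⁴/4 = π × 0.3105⁴/4 = 0.00730023 m⁴.
Centre of pressure: y_p = y_c + I_c/(y_c·A) = 1.7305 + 0.00730023/(1.7305 × 0.302882) = 1.7305 + 0.0139281 = 1.74443 m along the plane.
The resultant acts 0.3105 + 0.0139281 = 0.324428 m (along the plate) below the hinge at the top edge, so the moment about the hinge is M = F × 0.324428 = 4.05687 × 0.324428 = 1.31616 kN·m.
A normal force at the bottom, 0.621 m from the hinge, must supply this moment: P = 1.31616/0.621 = 2.11942 kN.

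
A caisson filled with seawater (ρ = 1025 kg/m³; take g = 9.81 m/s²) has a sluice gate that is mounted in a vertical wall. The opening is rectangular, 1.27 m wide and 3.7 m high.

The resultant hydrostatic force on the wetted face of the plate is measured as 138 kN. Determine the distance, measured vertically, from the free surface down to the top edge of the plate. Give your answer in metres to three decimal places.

γ = ρg = 1025 × 9.81 / 1000 = 10.05525 kN/m³.
A = 1.27 × 3.7 = 4.699 m².
From F = γ·h_c·A, the centroid depth is h_c = 138/(10.05525 × 4.699) = 2.92066 m.
The centroid lies 3.7/2 = 1.85 m below the top edge, so the top edge sits at h_top = 2.92066 − 1.85 = 1.07066 m below the surface.

d_top ≈ 1.071 m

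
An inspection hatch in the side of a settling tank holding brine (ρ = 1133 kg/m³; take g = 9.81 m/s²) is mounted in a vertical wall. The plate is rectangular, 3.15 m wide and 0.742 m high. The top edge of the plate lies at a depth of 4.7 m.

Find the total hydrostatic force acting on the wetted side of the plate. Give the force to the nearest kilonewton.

γ = ρg = 1133 × 9.81 / 1000 = 11.11473 kN/m³.
The centroid lies 0.742/2 = 0.371 m below the top edge, so the centroid depth is h_c = 4.7 + 0.371 = 5.071 m.
A = 3.15 × 0.742 = 2.3373 m².
Resultant F = γ·h_c·A = 11.11473 × 5.071 × 2.3373 = 131.737 kN.

F ≈ 132 kN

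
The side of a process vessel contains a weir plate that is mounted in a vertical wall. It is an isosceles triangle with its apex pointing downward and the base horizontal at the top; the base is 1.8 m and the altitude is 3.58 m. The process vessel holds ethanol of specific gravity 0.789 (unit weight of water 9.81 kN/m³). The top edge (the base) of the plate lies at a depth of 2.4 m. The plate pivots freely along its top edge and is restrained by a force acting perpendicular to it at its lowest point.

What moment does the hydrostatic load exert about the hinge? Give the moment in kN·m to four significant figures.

γ = 0.789 × 9.81 = 7.74009 kN/m³.
With the apex down, the centroid sits h/3 = 3.58/3 = 1.19333 m below the base (the top edge), so the centroid depth is h_c = 2.4 + 1.19333 = 3.59333 m.
A = ½ × 1.8 × 3.58 = 3.222 m².
Resultant F = γ·h_c·A = 7.74009 × 3.59333 × 3.222 = 89.6125 kN.
I_c = b·h³/36 = 1.8 × 3.58³/36 = 2.29414 m⁴.
Centre of pressure: y_p = y_c + I_c/(y_c·A) = 3.59333 + 2.29414/(3.59333 × 3.222) = 3.59333 + 0.198151 = 3.79148 m along the plane.
The resultant acts 1.19333 + 0.198151 = 1.39148 m (along the plate) below the hinge at the top edge, so the moment about the hinge is M = F × 1.39148 = 89.6125 × 1.39148 = 124.694 kN·m.

M ≈ 124.7 kN·m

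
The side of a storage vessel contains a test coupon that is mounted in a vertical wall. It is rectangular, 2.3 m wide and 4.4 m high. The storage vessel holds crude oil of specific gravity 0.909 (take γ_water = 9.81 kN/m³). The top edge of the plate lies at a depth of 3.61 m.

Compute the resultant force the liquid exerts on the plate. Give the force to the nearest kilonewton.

F ≈ 524 kN

γ = 0.909 × 9.81 = 8.91729 kN/m³.
The centroid lies 4.4/2 = 2.2 m below the top edge, so the centroid depth is h_c = 3.61 + 2.2 = 5.81 m.
A = 2.3 × 4.4 = 10.12 m².
Resultant F = γ·h_c·A = 8.91729 × 5.81 × 10.12 = 524.312 kN.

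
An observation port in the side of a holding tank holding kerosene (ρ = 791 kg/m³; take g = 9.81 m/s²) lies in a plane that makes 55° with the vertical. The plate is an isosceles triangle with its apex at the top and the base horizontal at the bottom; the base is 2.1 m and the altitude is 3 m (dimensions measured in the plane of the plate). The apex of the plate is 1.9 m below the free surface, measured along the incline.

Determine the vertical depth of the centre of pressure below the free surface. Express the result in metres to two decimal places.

γ = ρg = 791 × 9.81 / 1000 = 7.75971 kN/m³.
The plate makes 55° with the vertical, i.e. θ = 90° − 55° = 35° to the horizontal. Measuring y along the incline from the free-surface line, vertical depth h = y·sinθ with sinθ = 0.573576.
With the apex up, the centroid sits 2h/3 = 2 × 3/3 = 2 m below the apex, so y_c = 1.9 + 2 = 3.9 m and h_c = 3.9 × 0.573576 = 2.23695 m.
A = ½ × 2.1 × 3 = 3.15 m².
Resultant F = γ·h_c·A = 7.75971 × 2.23695 × 3.15 = 54.678 kN.
I_c = b·h³/36 = 2.1 × 3³/36 = 1.575 m⁴.
Centre of pressure: y_p = y_c + I_c/(y_c·A) = 3.9 + 1.575/(3.9 × 3.15) = 3.9 + 0.128205 = 4.0282 m along the plane.
Vertically, h_p = y_p·sinθ = 4.0282 × 0.573576 = 2.31048 m.

h_p = 2.31 m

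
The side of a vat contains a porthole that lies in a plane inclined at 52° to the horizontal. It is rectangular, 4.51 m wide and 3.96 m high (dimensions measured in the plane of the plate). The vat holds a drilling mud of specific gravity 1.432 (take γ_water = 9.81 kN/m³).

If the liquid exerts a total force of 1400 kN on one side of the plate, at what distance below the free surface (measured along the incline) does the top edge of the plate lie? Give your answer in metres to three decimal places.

γ = 1.432 × 9.81 = 14.04792 kN/m³.
A = 4.51 × 3.96 = 17.8596 m².
From F = γ·h_c·A, the centroid depth is h_c = 1400/(14.04792 × 17.8596) = 5.58013 m.
Let θ = 52° be the plate's angle to the horizontal; measure y along the incline from where the plane meets the free surface. Vertical depth h = y·sinθ with sinθ = 0.788011.
Along the incline, y_c = h_c/sinθ = 5.58013/0.788011 = 7.08128 m.
The centroid lies 3.96/2 = 1.98 m below the top edge, so the top edge sits at y_top = 7.08128 − 1.98 = 5.10128 m along the incline.

y_top ≈ 5.101 m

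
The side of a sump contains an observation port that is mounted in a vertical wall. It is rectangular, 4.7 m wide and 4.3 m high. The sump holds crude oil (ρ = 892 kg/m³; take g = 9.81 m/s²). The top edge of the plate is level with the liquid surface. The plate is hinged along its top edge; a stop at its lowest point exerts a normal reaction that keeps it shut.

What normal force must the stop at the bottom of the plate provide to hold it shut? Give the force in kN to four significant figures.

P ≈ 253.5 kN

γ = ρg = 892 × 9.81 / 1000 = 8.75052 kN/m³.
The centroid lies 4.3/2 = 2.15 m below the top edge, so the centroid depth is h_c = 2.15 m.
A = 4.7 × 4.3 = 20.21 m².
Resultant F = γ·h_c·A = 8.75052 × 2.15 × 20.21 = 380.223 kN.
I_c = b·h³/12 = 4.7 × 4.3³/12 = 31.1402 m⁴.
Centre of pressure: y_p = y_c + I_c/(y_c·A) = 2.15 + 31.1402/(2.15 × 20.21) = 2.15 + 0.716666 = 2.86667 m along the plane.
The resultant acts 2.15 + 0.716666 = 2.86667 m (along the plate) below the hinge at the top edge, so the moment about the hinge is M = F × 2.86667 = 380.223 × 2.86667 = 1089.97 kN·m.
A normal force at the bottom, 4.3 m from the hinge, must supply this moment: P = 1089.97/4.3 = 253.481 kN.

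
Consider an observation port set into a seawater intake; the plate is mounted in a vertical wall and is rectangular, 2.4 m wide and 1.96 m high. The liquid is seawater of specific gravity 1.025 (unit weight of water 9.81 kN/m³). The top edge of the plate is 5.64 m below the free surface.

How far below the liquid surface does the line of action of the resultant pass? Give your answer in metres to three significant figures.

γ = 1.025 × 9.81 = 10.05525 kN/m³.
The centroid lies 1.96/2 = 0.98 m below the top edge, so the centroid depth is h_c = 5.64 + 0.98 = 6.62 m.
A = 2.4 × 1.96 = 4.704 m².
Resultant F = γ·h_c·A = 10.05525 × 6.62 × 4.704 = 313.125 kN.
I_c = b·h³/12 = 2.4 × 1.96³/12 = 1.50591 m⁴.
Centre of pressure: y_p = y_c + I_c/(y_c·A) = 6.62 + 1.50591/(6.62 × 4.704) = 6.62 + 0.0483586 = 6.66836 m along the plane.

h_p = 6.67 m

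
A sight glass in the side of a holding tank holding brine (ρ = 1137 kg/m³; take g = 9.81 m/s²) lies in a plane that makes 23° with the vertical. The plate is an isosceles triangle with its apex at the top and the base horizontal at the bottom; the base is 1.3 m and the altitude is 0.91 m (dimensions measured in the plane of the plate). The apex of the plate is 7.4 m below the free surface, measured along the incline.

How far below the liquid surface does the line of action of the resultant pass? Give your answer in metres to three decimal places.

γ = ρg = 1137 × 9.81 / 1000 = 11.15397 kN/m³.
The plate makes 23° with the vertical, i.e. θ = 90° − 23° = 67° to the horizontal. Measuring y along the incline from the free-surface line, vertical depth h = y·sinθ with sinθ = 0.920505.
With the apex up, the centroid sits 2h/3 = 2 × 0.91/3 = 0.606667 m below the apex, so y_c = 7.4 + 0.606667 = 8.00667 m and h_c = 8.00667 × 0.920505 = 7.37018 m.
A = ½ × 1.3 × 0.91 = 0.5915 m².
Resultant F = γ·h_c·A = 11.15397 × 7.37018 × 0.5915 = 48.6253 kN.
I_c = b·h³/36 = 1.3 × 0.91³/36 = 0.0272123 m⁴.
Centre of pressure: y_p = y_c + I_c/(y_c·A) = 8.00667 + 0.0272123/(8.00667 × 0.5915) = 8.00667 + 0.00574591 = 8.01242 m along the plane.
Vertically, h_p = y_p·sinθ = 8.01242 × 0.920505 = 7.37547 m.

h_p = 7.375 m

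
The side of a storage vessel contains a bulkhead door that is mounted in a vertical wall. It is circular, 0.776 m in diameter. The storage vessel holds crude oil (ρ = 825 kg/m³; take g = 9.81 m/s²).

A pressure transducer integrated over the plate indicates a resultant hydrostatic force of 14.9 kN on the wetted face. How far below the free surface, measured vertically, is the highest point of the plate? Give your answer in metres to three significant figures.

γ = ρg = 825 × 9.81 / 1000 = 8.09325 kN/m³.
A = π(0.388)² = 0.472948 m².
From F = γ·h_c·A, the centroid depth is h_c = 14.9/(8.09325 × 0.472948) = 3.89269 m.
The centroid is at the centre, 0.388 m below the top of the plate, so the highest point sits at h_top = 3.89269 − 0.388 = 3.50469 m below the surface.

d_top ≈ 3.50 m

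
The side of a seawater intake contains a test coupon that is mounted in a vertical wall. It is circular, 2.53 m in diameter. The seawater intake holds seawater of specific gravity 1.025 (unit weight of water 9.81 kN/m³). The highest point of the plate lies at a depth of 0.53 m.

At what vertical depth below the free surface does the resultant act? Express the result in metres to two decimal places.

h_p = 2.02 m

γ = 1.025 × 9.81 = 10.05525 kN/m³.
The centroid is at the centre, 1.265 m below the top of the plate, so the centroid depth is h_c = 0.53 + 1.265 = 1.795 m.
A = π(1.265)² = 5.02726 m².
Resultant F = γ·h_c·A = 10.05525 × 1.795 × 5.02726 = 90.7379 kN.
I_c = πr⁴/4 = π × 1.265⁴/4 = 2.01118 m⁴.
Centre of pressure: y_p = y_c + I_c/(y_c·A) = 1.795 + 2.01118/(1.795 × 5.02726) = 1.795 + 0.222872 = 2.01787 m along the plane.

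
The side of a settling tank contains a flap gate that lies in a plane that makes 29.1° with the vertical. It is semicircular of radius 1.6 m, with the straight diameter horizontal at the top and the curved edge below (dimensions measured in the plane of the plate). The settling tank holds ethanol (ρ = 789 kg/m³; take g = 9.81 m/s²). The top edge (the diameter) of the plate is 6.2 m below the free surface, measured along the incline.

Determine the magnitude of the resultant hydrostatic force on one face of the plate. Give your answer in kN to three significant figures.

F ≈ 187 kN

γ = ρg = 789 × 9.81 / 1000 = 7.74009 kN/m³.
The plate makes 29.1° with the vertical, i.e. θ = 90° − 29.1° = 60.9° to the horizontal. Measuring y along the incline from the free-surface line, vertical depth h = y·sinθ with sinθ = 0.873772.
The centroid of a semicircle lies 4r/(3π) = 0.679061 m from the diameter, here below the top edge, so y_c = 6.2 + 0.679061 = 6.87906 m and h_c = 6.87906 × 0.873772 = 6.01073 m.
A = πr²/2 = π × 1.6²/2 = 4.02124 m².
Resultant F = γ·h_c·A = 7.74009 × 6.01073 × 4.02124 = 187.083 kN.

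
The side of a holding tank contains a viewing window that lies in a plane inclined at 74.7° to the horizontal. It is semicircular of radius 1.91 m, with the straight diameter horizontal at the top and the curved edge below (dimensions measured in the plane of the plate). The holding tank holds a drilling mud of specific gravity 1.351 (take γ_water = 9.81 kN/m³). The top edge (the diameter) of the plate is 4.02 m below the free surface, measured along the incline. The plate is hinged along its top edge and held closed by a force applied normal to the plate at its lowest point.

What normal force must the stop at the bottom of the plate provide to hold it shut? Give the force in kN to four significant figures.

γ = 1.351 × 9.81 = 13.25331 kN/m³.
Let θ = 74.7° be the plate's angle to the horizontal; measure y along the incline from where the plane meets the free surface. Vertical depth h = y·sinθ with sinθ = 0.964557.
The centroid of a semicircle lies 4r/(3π) = 0.810629 m from the diameter, here below the top edge, so y_c = 4.02 + 0.810629 = 4.83063 m and h_c = 4.83063 × 0.964557 = 4.65942 m.
A = πr²/2 = π × 1.91²/2 = 5.73042 m².
Resultant F = γ·h_c·A = 13.25331 × 4.65942 × 5.73042 = 353.869 kN.
I_c = (π/8 − 8/(9π))·r⁴ = 0.109757 × 1.91⁴ = 1.46072 m⁴.
Centre of pressure: y_p = y_c + I_c/(y_c·A) = 4.83063 + 1.46072/(4.83063 × 5.73042) = 4.83063 + 0.0527687 = 4.8834 m along the plane.
The resultant acts 0.810629 + 0.0527687 = 0.863398 m (along the plate) below the hinge at the top edge, so the moment about the hinge is M = F × 0.863398 = 353.869 × 0.863398 = 305.53 kN·m.
A normal force at the bottom, 1.91 m from the hinge, must supply this moment: P = 305.53/1.91 = 159.963 kN.

P ≈ 160.0 kN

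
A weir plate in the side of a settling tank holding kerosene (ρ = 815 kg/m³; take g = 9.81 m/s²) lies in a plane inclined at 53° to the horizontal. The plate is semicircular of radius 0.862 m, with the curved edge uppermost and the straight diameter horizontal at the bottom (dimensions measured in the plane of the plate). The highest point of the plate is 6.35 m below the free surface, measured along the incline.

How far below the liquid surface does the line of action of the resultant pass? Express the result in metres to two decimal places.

γ = ρg = 815 × 9.81 / 1000 = 7.99515 kN/m³.
Let θ = 53° be the plate's angle to the horizontal; measure y along the incline from where the plane meets the free surface. Vertical depth h = y·sinθ with sinθ = 0.798636.
The centroid lies 4r/(3π) = 0.365844 m above the diameter, so r − 4r/(3π) = 0.862 − 0.365844 = 0.496156 m below the topmost point, so y_c = 6.35 + 0.496156 = 6.84616 m and h_c = 6.84616 × 0.798636 = 5.46759 m.
A = πr²/2 = π × 0.862²/2 = 1.16717 m².
Resultant F = γ·h_c·A = 7.99515 × 5.46759 × 1.16717 = 51.0219 kN.
I_c = (π/8 − 8/(9π))·r⁴ = 0.109757 × 0.862⁴ = 0.0605984 m⁴.
Centre of pressure: y_p = y_c + I_c/(y_c·A) = 6.84616 + 0.0605984/(6.84616 × 1.16717) = 6.84616 + 0.00758368 = 6.85374 m along the plane.
Vertically, h_p = y_p·sinθ = 6.85374 × 0.798636 = 5.47364 m.

h_p = 5.47 m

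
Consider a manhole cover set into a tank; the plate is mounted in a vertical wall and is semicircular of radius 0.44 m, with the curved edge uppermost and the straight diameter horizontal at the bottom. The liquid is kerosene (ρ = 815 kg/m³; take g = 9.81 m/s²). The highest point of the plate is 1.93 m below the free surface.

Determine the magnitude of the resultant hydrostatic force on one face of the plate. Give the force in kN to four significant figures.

F ≈ 5.308 kN

γ = ρg = 815 × 9.81 / 1000 = 7.99515 kN/m³.
The centroid lies 4r/(3π) = 0.186742 m above the diameter, so r − 4r/(3π) = 0.44 − 0.186742 = 0.253258 m below the topmost point, so the centroid depth is h_c = 1.93 + 0.253258 = 2.18326 m.
A = πr²/2 = π × 0.44²/2 = 0.304106 m².
Resultant F = γ·h_c·A = 7.99515 × 2.18326 × 0.304106 = 5.30832 kN.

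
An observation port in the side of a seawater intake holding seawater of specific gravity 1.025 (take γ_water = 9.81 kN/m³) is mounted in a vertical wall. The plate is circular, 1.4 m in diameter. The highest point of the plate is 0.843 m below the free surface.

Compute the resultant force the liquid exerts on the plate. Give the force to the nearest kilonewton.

γ = 1.025 × 9.81 = 10.05525 kN/m³.
The centroid is at the centre, 0.7 m below the top of the plate, so the centroid depth is h_c = 0.843 + 0.7 = 1.543 m.
A = π(0.7)² = 1.53938 m².
Resultant F = γ·h_c·A = 10.05525 × 1.543 × 1.53938 = 23.8839 kN.

F ≈ 24 kN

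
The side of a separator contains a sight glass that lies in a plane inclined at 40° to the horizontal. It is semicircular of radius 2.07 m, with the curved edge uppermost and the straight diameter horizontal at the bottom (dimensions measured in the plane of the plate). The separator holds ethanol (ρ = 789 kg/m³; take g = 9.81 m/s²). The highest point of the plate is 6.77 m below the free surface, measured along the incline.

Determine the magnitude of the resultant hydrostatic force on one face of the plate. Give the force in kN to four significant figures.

γ = ρg = 789 × 9.81 / 1000 = 7.74009 kN/m³.
Let θ = 40° be the plate's angle to the horizontal; measure y along the incline from where the plane meets the free surface. Vertical depth h = y·sinθ with sinθ = 0.642788.
The centroid lies 4r/(3π) = 0.878535 m above the diameter, so r − 4r/(3π) = 2.07 − 0.878535 = 1.19146 m below the topmost point, so y_c = 6.77 + 1.19146 = 7.96146 m and h_c = 7.96146 × 0.642788 = 5.11753 m.
A = πr²/2 = π × 2.07²/2 = 6.73071 m².
Resultant F = γ·h_c·A = 7.74009 × 5.11753 × 6.73071 = 266.604 kN.

F ≈ 266.6 kN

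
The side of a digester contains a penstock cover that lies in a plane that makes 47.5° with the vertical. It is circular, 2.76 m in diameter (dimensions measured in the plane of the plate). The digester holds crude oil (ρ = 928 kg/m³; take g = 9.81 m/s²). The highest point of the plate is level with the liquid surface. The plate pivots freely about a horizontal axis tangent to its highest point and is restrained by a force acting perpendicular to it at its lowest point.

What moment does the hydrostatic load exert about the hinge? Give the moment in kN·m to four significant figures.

γ = ρg = 928 × 9.81 / 1000 = 9.10368 kN/m³.
The plate makes 47.5° with the vertical, i.e. θ = 90° − 47.5° = 42.5° to the horizontal. Measuring y along the incline from the free-surface line, vertical depth h = y·sinθ with sinθ = 0.675590.
The centroid is at the centre, 1.38 m below the top of the plate, so y_c = 1.38 m and h_c = 1.38 × 0.675590 = 0.932314 m.
A = π(1.38)² = 5.98285 m².
Resultant F = γ·h_c·A = 9.10368 × 0.932314 × 5.98285 = 50.7794 kN.
I_c = πr⁴/4 = π × 1.38⁴/4 = 2.84843 m⁴.
Centre of pressure: y_p = y_c + I_c/(y_c·A) = 1.38 + 2.84843/(1.38 × 5.98285) = 1.38 + 0.344999 = 1.725 m along the plane.
The resultant acts 1.38 + 0.344999 = 1.725 m (along the plate) below the hinge at the top edge, so the moment about the hinge is M = F × 1.725 = 50.7794 × 1.725 = 87.5945 kN·m.

M ≈ 87.59 kN·m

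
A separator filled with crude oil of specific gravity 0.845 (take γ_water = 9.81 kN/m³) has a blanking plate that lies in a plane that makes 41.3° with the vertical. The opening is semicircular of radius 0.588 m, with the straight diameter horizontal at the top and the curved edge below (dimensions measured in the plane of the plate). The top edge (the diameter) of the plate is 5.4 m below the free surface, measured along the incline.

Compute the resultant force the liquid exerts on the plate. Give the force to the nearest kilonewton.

F ≈ 19 kN

γ = 0.845 × 9.81 = 8.28945 kN/m³.
The plate makes 41.3° with the vertical, i.e. θ = 90° − 41.3° = 48.7° to the horizontal. Measuring y along the incline from the free-surface line, vertical depth h = y·sinθ with sinθ = 0.751264.
The centroid of a semicircle lies 4r/(3π) = 0.249555 m from the diameter, here below the top edge, so y_c = 5.4 + 0.249555 = 5.64956 m and h_c = 5.64956 × 0.751264 = 4.24431 m.
A = πr²/2 = π × 0.588²/2 = 0.543093 m².
Resultant F = γ·h_c·A = 8.28945 × 4.24431 × 0.543093 = 19.1076 kN.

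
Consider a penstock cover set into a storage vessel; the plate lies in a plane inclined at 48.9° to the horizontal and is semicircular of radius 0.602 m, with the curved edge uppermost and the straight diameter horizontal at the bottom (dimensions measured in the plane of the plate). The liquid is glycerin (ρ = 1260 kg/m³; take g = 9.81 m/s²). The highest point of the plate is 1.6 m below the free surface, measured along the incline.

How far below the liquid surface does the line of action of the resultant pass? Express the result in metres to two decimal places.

h_p = 1.48 m

γ = ρg = 1260 × 9.81 / 1000 = 12.3606 kN/m³.
Let θ = 48.9° be the plate's angle to the horizontal; measure y along the incline from where the plane meets the free surface. Vertical depth h = y·sinθ with sinθ = 0.753563.
The centroid lies 4r/(3π) = 0.255497 m above the diameter, so r − 4r/(3π) = 0.602 − 0.255497 = 0.346503 m below the topmost point, so y_c = 1.6 + 0.346503 = 1.9465 m and h_c = 1.9465 × 0.753563 = 1.46681 m.
A = πr²/2 = π × 0.602²/2 = 0.569263 m².
Resultant F = γ·h_c·A = 12.3606 × 1.46681 × 0.569263 = 10.3211 kN.
I_c = (π/8 − 8/(9π))·r⁴ = 0.109757 × 0.602⁴ = 0.0144151 m⁴.
Centre of pressure: y_p = y_c + I_c/(y_c·A) = 1.9465 + 0.0144151/(1.9465 × 0.569263) = 1.9465 + 0.0130092 = 1.95951 m along the plane.
Vertically, h_p = y_p·sinθ = 1.95951 × 0.753563 = 1.47661 m.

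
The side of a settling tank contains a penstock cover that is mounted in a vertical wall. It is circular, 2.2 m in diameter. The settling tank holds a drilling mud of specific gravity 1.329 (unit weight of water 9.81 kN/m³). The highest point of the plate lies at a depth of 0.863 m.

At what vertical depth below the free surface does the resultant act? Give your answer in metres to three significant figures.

h_p = 2.12 m

γ = 1.329 × 9.81 = 13.03749 kN/m³.
The centroid is at the centre, 1.1 m below the top of the plate, so the centroid depth is h_c = 0.863 + 1.1 = 1.963 m.
A = π(1.1)² = 3.80133 m².
Resultant F = γ·h_c·A = 13.03749 × 1.963 × 3.80133 = 97.2859 kN.
I_c = πr⁴/4 = π × 1.1⁴/4 = 1.1499 m⁴.
Centre of pressure: y_p = y_c + I_c/(y_c·A) = 1.963 + 1.1499/(1.963 × 3.80133) = 1.963 + 0.154101 = 2.1171 m along the plane.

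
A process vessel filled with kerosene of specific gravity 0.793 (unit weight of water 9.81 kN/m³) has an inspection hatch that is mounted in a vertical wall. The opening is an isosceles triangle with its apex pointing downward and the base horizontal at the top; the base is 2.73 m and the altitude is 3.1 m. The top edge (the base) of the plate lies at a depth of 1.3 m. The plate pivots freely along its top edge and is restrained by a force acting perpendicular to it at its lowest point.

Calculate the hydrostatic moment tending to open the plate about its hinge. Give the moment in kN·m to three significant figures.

M ≈ 96.9 kN·m

γ = 0.793 × 9.81 = 7.77933 kN/m³.
With the apex down, the centroid sits h/3 = 3.1/3 = 1.03333 m below the base (the top edge), so the centroid depth is h_c = 1.3 + 1.03333 = 2.33333 m.
A = ½ × 2.73 × 3.1 = 4.2315 m².
Resultant F = γ·h_c·A = 7.77933 × 2.33333 × 4.2315 = 76.8091 kN.
I_c = b·h³/36 = 2.73 × 3.1³/36 = 2.25915 m⁴.
Centre of pressure: y_p = y_c + I_c/(y_c·A) = 2.33333 + 2.25915/(2.33333 × 4.2315) = 2.33333 + 0.22881 = 2.56214 m along the plane.
The resultant acts 1.03333 + 0.22881 = 1.26214 m (along the plate) below the hinge at the top edge, so the moment about the hinge is M = F × 1.26214 = 76.8091 × 1.26214 = 96.9438 kN·m.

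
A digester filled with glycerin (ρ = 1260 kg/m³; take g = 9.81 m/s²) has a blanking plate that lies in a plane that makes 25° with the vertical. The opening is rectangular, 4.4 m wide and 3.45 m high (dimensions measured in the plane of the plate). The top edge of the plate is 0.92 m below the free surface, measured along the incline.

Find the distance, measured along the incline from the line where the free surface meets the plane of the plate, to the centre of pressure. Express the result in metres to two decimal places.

y_p = 3.02 m

γ = ρg = 1260 × 9.81 / 1000 = 12.3606 kN/m³.
The plate makes 25° with the vertical, i.e. θ = 90° − 25° = 65° to the horizontal. Measuring y along the incline from the free-surface line, vertical depth h = y·sinθ with sinθ = 0.906308.
The centroid lies 3.45/2 = 1.725 m below the top edge, so y_c = 0.92 + 1.725 = 2.645 m and h_c = 2.645 × 0.906308 = 2.39718 m.
A = 4.4 × 3.45 = 15.18 m².
Resultant F = γ·h_c·A = 12.3606 × 2.39718 × 15.18 = 449.792 kN.
I_c = b·h³/12 = 4.4 × 3.45³/12 = 15.0567 m⁴.
Centre of pressure: y_p = y_c + I_c/(y_c·A) = 2.645 + 15.0567/(2.645 × 15.18) = 2.645 + 0.375001 = 3.02 m along the plane.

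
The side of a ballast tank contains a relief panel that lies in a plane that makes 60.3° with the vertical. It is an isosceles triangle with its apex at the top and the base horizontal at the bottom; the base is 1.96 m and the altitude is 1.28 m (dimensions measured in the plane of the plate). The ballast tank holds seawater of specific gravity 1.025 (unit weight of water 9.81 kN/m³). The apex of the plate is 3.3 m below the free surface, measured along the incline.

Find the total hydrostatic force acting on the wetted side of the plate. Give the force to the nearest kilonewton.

γ = 1.025 × 9.81 = 10.05525 kN/m³.
The plate makes 60.3° with the vertical, i.e. θ = 90° − 60.3° = 29.7° to the horizontal. Measuring y along the incline from the free-surface line, vertical depth h = y·sinθ with sinθ = 0.495459.
With the apex up, the centroid sits 2h/3 = 2 × 1.28/3 = 0.853333 m below the apex, so y_c = 3.3 + 0.853333 = 4.15333 m and h_c = 4.15333 × 0.495459 = 2.0578 m.
A = ½ × 1.96 × 1.28 = 1.2544 m².
Resultant F = γ·h_c·A = 10.05525 × 2.0578 × 1.2544 = 25.9557 kN.

F ≈ 26 kN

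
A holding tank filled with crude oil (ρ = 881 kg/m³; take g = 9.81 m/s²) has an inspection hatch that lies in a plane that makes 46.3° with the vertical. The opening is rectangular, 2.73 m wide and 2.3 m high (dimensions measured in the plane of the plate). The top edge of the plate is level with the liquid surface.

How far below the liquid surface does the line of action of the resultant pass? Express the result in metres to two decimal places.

h_p = 1.06 m

γ = ρg = 881 × 9.81 / 1000 = 8.64261 kN/m³.
The plate makes 46.3° with the vertical, i.e. θ = 90° − 46.3° = 43.7° to the horizontal. Measuring y along the incline from the free-surface line, vertical depth h = y·sinθ with sinθ = 0.690882.
The centroid lies 2.3/2 = 1.15 m below the top edge, so y_c = 1.15 m and h_c = 1.15 × 0.690882 = 0.794514 m.
A = 2.73 × 2.3 = 6.279 m².
Resultant F = γ·h_c·A = 8.64261 × 0.794514 × 6.279 = 43.1159 kN.
I_c = b·h³/12 = 2.73 × 2.3³/12 = 2.76799 m⁴.
Centre of pressure: y_p = y_c + I_c/(y_c·A) = 1.15 + 2.76799/(1.15 × 6.279) = 1.15 + 0.383333 = 1.53333 m along the plane.
Vertically, h_p = y_p·sinθ = 1.53333 × 0.690882 = 1.05935 m.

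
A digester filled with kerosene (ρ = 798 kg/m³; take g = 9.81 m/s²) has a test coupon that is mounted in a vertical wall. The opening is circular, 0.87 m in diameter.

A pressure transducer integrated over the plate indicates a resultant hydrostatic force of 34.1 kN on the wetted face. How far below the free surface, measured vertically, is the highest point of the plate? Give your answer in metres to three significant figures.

d_top ≈ 6.89 m

γ = ρg = 798 × 9.81 / 1000 = 7.82838 kN/m³.
A = π(0.435)² = 0.594468 m².
From F = γ·h_c·A, the centroid depth is h_c = 34.1/(7.82838 × 0.594468) = 7.32747 m.
The centroid is at the centre, 0.435 m below the top of the plate, so the highest point sits at h_top = 7.32747 − 0.435 = 6.89247 m below the surface.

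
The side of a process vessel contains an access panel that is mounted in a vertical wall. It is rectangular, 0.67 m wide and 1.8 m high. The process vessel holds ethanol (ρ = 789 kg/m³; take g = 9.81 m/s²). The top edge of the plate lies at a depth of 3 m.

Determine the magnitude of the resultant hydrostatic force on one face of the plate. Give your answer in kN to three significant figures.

F ≈ 36.4 kN

γ = ρg = 789 × 9.81 / 1000 = 7.74009 kN/m³.
The centroid lies 1.8/2 = 0.9 m below the top edge, so the centroid depth is h_c = 3 + 0.9 = 3.9 m.
A = 0.67 × 1.8 = 1.206 m².
Resultant F = γ·h_c·A = 7.74009 × 3.9 × 1.206 = 36.4047 kN.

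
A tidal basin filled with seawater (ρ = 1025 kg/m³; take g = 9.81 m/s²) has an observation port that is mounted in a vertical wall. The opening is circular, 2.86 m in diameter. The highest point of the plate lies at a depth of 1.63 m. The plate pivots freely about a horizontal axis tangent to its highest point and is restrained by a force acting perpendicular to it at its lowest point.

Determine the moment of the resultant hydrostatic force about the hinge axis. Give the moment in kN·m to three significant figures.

γ = ρg = 1025 × 9.81 / 1000 = 10.05525 kN/m³.
The centroid is at the centre, 1.43 m below the top of the plate, so the centroid depth is h_c = 1.63 + 1.43 = 3.06 m.
A = π(1.43)² = 6.42424 m².
Resultant F = γ·h_c·A = 10.05525 × 3.06 × 6.42424 = 197.668 kN.
I_c = πr⁴/4 = π × 1.43⁴/4 = 3.28423 m⁴.
Centre of pressure: y_p = y_c + I_c/(y_c·A) = 3.06 + 3.28423/(3.06 × 6.42424) = 3.06 + 0.167067 = 3.22707 m along the plane.
The resultant acts 1.43 + 0.167067 = 1.59707 m (along the plate) below the hinge at the top edge, so the moment about the hinge is M = F × 1.59707 = 197.668 × 1.59707 = 315.69 kN·m.

M ≈ 316 kN·m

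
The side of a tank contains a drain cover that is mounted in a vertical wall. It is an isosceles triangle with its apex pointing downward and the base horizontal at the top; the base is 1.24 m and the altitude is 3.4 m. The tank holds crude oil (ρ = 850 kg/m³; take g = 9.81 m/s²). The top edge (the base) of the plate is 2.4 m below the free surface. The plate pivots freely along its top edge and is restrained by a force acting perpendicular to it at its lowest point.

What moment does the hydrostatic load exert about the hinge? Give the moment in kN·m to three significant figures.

M ≈ 81.7 kN·m

γ = ρg = 850 × 9.81 / 1000 = 8.3385 kN/m³.
With the apex down, the centroid sits h/3 = 3.4/3 = 1.13333 m below the base (the top edge), so the centroid depth is h_c = 2.4 + 1.13333 = 3.53333 m.
A = ½ × 1.24 × 3.4 = 2.108 m².
Resultant F = γ·h_c·A = 8.3385 × 3.53333 × 2.108 = 62.1073 kN.
I_c = b·h³/36 = 1.24 × 3.4³/36 = 1.3538 m⁴.
Centre of pressure: y_p = y_c + I_c/(y_c·A) = 3.53333 + 1.3538/(3.53333 × 2.108) = 3.53333 + 0.181761 = 3.71509 m along the plane.
The resultant acts 1.13333 + 0.181761 = 1.31509 m (along the plate) below the hinge at the top edge, so the moment about the hinge is M = F × 1.31509 = 62.1073 × 1.31509 = 81.6767 kN·m.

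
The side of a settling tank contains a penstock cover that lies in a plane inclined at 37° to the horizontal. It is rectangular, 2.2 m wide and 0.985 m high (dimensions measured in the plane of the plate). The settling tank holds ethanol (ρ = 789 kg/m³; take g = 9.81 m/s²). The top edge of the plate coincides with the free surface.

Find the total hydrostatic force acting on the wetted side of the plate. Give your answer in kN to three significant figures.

F ≈ 4.97 kN

γ = ρg = 789 × 9.81 / 1000 = 7.74009 kN/m³.
Let θ = 37° be the plate's angle to the horizontal; measure y along the incline from where the plane meets the free surface. Vertical depth h = y·sinθ with sinθ = 0.601815.
The centroid lies 0.985/2 = 0.4925 m below the top edge, so y_c = 0.4925 m and h_c = 0.4925 × 0.601815 = 0.296394 m.
A = 2.2 × 0.985 = 2.167 m².
Resultant F = γ·h_c·A = 7.74009 × 0.296394 × 2.167 = 4.97135 kN.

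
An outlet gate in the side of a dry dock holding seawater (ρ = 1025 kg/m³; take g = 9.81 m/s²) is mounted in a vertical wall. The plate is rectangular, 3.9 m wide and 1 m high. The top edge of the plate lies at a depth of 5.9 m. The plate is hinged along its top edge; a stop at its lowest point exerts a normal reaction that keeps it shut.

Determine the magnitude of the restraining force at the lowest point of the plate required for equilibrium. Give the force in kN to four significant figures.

γ = ρg = 1025 × 9.81 / 1000 = 10.05525 kN/m³.
The centroid lies 1/2 = 0.5 m below the top edge, so the centroid depth is h_c = 5.9 + 0.5 = 6.4 m.
A = 3.9 × 1 = 3.9 m².
Resultant F = γ·h_c·A = 10.05525 × 6.4 × 3.9 = 250.979 kN.
I_c = b·h³/12 = 3.9 × 1³/12 = 0.325 m⁴.
Centre of pressure: y_p = y_c + I_c/(y_c·A) = 6.4 + 0.325/(6.4 × 3.9) = 6.4 + 0.0130208 = 6.41302 m along the plane.
The resultant acts 0.5 + 0.0130208 = 0.513021 m (along the plate) below the hinge at the top edge, so the moment about the hinge is M = F × 0.513021 = 250.979 × 0.513021 = 128.757 kN·m.
A normal force at the bottom, 1 m from the hinge, must supply this moment: P = 128.757/1 = 128.757 kN.

P ≈ 128.8 kN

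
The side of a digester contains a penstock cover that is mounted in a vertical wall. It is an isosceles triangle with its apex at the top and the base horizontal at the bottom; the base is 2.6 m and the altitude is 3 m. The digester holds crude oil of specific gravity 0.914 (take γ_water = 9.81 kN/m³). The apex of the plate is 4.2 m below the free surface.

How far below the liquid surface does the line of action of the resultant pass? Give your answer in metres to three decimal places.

h_p = 6.281 m

γ = 0.914 × 9.81 = 8.96634 kN/m³.
With the apex up, the centroid sits 2h/3 = 2 × 3/3 = 2 m below the apex, so the centroid depth is h_c = 4.2 + 2 = 6.2 m.
A = ½ × 2.6 × 3 = 3.9 m².
Resultant F = γ·h_c·A = 8.96634 × 6.2 × 3.9 = 216.806 kN.
I_c = b·h³/36 = 2.6 × 3³/36 = 1.95 m⁴.
Centre of pressure: y_p = y_c + I_c/(y_c·A) = 6.2 + 1.95/(6.2 × 3.9) = 6.2 + 0.0806452 = 6.28065 m along the plane.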